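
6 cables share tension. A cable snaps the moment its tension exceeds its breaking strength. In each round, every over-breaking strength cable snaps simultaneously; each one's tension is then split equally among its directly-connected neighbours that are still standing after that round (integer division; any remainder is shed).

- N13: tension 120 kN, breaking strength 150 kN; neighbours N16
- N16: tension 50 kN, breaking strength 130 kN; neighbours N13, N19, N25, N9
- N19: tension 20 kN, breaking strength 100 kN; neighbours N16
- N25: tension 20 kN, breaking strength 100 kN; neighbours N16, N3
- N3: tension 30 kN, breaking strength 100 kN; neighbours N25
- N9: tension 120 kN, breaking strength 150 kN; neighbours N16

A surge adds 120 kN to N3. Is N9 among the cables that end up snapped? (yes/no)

Round 1 — N3 at 150 > 100. N3 snaps.
  N3 sheds 150 kN to N25: 150 each.
    N25: 20+150 = 170 > 100
Round 2 — N25 snaps.
  N25 sheds 170 kN to N16: 170 each.
    N16: 50+170 = 220 > 130
Round 3 — N16 snaps.
  N16 sheds 220 kN to N13, N19, N9: 73 each (1 lost).
    N13: 120+73 = 193 > 150
    N19: 20+73 = 93 ≤ 100
    N9: 120+73 = 193 > 150
Round 4 — N13, N9 snap.
  N13 sheds 193 kN: no online neighbours, lost.
  N9 sheds 193 kN: no online neighbours, lost.
No further breaks.

yes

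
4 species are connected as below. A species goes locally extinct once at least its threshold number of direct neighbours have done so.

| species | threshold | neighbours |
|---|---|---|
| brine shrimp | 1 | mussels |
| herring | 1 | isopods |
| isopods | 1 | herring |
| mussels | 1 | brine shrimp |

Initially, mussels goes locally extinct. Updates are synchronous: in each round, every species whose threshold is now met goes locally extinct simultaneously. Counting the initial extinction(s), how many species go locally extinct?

Round 1 — mussels goes locally extinct (initial).
Round 2 — checking thresholds:
  brine shrimp: 1 of 1 neighbours ≥ 1, goes locally extinct.
Round 3 — no new extinctions; cascade stops.

2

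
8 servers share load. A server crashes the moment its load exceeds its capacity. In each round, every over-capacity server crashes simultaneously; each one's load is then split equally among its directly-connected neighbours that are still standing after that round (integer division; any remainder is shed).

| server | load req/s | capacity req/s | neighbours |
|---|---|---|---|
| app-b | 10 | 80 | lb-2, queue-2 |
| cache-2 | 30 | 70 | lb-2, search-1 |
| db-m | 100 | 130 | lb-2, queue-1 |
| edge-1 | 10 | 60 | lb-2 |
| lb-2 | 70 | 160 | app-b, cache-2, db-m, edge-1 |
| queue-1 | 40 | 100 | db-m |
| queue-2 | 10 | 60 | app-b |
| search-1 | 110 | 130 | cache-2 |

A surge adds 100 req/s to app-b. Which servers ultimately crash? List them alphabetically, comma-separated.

app-b, queue-2

Round 1 — app-b at 110 > 80. app-b crashes.
  app-b sheds 110 req/s to lb-2, queue-2: 55 each.
    lb-2: 70+55 = 125 ≤ 160
    queue-2: 10+55 = 65 > 60
Round 2 — queue-2 crashes.
  queue-2 sheds 65 req/s: no online neighbours, lost.
No further crashes.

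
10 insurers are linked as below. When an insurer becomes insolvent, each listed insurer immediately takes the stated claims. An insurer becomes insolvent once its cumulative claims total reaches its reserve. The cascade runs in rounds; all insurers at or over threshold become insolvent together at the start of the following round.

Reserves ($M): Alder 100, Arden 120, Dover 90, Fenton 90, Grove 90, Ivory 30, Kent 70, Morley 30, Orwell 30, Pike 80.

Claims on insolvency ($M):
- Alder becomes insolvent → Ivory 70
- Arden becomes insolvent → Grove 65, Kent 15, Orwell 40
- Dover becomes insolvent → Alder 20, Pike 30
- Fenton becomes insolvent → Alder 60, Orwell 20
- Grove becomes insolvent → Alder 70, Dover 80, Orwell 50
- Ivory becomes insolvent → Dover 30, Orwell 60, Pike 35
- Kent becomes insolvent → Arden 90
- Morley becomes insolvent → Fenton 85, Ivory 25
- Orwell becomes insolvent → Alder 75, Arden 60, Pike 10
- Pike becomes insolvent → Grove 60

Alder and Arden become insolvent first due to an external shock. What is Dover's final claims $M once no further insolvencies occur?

Round 1 — Alder, Arden become insolvent (initial).
  Grove: +65 → 65 < 90
  Ivory: +70 → 70 ≥ 30
  Kent: +15 → 15 < 70
  Orwell: +40 → 40 ≥ 30
Round 2 — Ivory, Orwell become insolvent.
  Dover: +30 → 30 < 90
  Pike: +35+10 → 45 < 80
No further insolvencies.

30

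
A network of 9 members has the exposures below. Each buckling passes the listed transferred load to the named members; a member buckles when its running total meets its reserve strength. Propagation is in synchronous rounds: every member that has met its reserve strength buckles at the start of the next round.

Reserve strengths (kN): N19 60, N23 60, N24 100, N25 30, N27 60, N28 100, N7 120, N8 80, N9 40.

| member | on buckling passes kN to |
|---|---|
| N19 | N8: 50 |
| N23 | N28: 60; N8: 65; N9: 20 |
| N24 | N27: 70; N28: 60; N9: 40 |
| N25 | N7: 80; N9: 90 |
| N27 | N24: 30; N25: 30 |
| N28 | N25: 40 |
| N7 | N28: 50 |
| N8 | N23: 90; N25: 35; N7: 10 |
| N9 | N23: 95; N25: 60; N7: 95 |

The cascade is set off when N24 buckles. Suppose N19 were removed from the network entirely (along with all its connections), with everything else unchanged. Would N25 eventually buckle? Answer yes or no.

yes

With N19 removed:
Round 1 — N24 buckles (initial).
  N27: +70 → 70 ≥ 60
  N28: +60 → 60 < 100
  N9: +40 → 40 ≥ 40
Round 2 — N27, N9 buckle.
  N23: +95 → 95 ≥ 60
  N25: +30+60 → 90 ≥ 30
  N7: +95 → 95 < 120
Round 3 — N23, N25 buckle.
  N28: +60 → 120 ≥ 100
  N7: +80 → 175 ≥ 120
  N8: +65 → 65 < 80
Round 4 — N28, N7 buckle.
No further bucklings.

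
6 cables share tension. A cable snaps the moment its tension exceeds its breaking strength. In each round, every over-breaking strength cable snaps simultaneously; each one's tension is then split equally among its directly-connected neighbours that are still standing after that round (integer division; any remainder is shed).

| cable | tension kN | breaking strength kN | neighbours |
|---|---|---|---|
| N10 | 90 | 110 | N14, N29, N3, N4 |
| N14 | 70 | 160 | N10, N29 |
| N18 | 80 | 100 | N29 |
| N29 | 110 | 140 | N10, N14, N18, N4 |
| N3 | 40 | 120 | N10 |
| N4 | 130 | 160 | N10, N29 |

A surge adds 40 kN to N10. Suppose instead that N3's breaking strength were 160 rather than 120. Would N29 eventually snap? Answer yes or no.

With N3's breaking strength at 160:
Round 1 — N10 at 130 > 110. N10 snaps.
  N10 sheds 130 kN to N14, N29, N3, N4: 32 each (2 lost).
    N14: 70+32 = 102 ≤ 160
    N29: 110+32 = 142 > 140
    N3: 40+32 = 72 ≤ 160
    N4: 130+32 = 162 > 160
Round 2 — N29, N4 snap.
  N29 sheds 142 kN to N14, N18: 71 each.
    N14: 102+71 = 173 > 160
    N18: 80+71 = 151 > 100
  N4 sheds 162 kN: no online neighbours, lost.
Round 3 — N14, N18 snap.
  N14 sheds 173 kN: no online neighbours, lost.
  N18 sheds 151 kN: no online neighbours, lost.
No further breaks.

yes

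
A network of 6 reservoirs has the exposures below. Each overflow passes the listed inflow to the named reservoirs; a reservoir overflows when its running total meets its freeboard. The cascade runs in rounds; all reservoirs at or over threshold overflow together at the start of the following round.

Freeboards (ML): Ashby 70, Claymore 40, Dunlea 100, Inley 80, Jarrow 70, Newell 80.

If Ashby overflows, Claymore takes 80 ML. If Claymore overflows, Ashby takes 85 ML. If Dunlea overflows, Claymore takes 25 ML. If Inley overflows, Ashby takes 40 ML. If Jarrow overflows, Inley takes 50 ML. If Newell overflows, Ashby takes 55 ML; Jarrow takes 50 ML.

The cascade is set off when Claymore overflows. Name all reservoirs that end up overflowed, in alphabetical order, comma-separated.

Round 1 — Claymore overflows (initial).
  Ashby: +85 → 85 ≥ 70
Round 2 — Ashby overflows.
No further overflows.

Ashby, Claymore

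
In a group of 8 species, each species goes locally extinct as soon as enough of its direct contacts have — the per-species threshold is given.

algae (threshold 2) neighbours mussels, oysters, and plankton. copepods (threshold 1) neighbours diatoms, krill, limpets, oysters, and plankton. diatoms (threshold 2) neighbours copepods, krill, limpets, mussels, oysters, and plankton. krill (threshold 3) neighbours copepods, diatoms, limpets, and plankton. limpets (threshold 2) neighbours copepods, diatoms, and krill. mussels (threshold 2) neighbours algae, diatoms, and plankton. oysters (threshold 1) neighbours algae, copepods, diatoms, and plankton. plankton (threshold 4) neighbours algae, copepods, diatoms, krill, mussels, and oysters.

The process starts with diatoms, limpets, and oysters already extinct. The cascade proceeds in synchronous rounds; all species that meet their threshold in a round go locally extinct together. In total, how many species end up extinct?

Round 1 — diatoms, limpets, oysters go locally extinct (initial).
Round 2 — checking thresholds:
  algae: 1 of 3 neighbours < 2, below threshold.
  copepods: 3 of 5 neighbours ≥ 1, goes locally extinct.
  krill: 2 of 4 neighbours < 3, below threshold.
  mussels: 1 of 3 neighbours < 2, below threshold.
  plankton: 2 of 6 neighbours < 4, below threshold.
Round 3 — checking thresholds:
  algae: 1 of 3 neighbours < 2, below threshold.
  krill: 3 of 4 neighbours ≥ 3, goes locally extinct.
  mussels: 1 of 3 neighbours < 2, below threshold.
  plankton: 3 of 6 neighbours < 4, below threshold.
Round 4 — checking thresholds:
  algae: 1 of 3 neighbours < 2, below threshold.
  mussels: 1 of 3 neighbours < 2, below threshold.
  plankton: 4 of 6 neighbours ≥ 4, goes locally extinct.
Round 5 — checking thresholds:
  algae: 2 of 3 neighbours ≥ 2, goes locally extinct.
  mussels: 2 of 3 neighbours ≥ 2, goes locally extinct.
Round 6 — no new extinctions; cascade stops.

8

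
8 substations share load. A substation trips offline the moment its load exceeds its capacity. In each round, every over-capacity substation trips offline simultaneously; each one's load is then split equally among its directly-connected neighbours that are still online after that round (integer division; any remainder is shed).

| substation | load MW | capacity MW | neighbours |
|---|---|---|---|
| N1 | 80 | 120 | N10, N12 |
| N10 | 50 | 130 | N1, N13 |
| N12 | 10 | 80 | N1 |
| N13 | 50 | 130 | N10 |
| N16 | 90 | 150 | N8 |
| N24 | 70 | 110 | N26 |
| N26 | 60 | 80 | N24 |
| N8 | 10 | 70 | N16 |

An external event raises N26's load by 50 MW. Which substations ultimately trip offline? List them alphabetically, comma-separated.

Round 1 — N26 at 110 > 80. N26 trips offline.
  N26 sheds 110 MW to N24: 110 each.
    N24: 70+110 = 180 > 110
Round 2 — N24 trips offline.
  N24 sheds 180 MW: no online neighbours, lost.
No further trips.

N24, N26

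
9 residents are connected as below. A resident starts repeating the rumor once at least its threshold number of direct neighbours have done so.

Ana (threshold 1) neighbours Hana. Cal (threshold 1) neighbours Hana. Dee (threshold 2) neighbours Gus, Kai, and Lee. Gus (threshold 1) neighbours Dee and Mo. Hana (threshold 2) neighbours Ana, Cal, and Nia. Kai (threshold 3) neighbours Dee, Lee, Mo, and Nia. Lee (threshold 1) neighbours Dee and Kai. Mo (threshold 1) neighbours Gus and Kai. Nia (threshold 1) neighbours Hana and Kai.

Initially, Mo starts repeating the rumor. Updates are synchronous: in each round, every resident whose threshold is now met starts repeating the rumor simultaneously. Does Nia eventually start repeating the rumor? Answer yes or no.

no

Round 1 — Mo starts repeating the rumor (initial).
Round 2 — checking thresholds:
  Gus: 1 of 2 neighbours ≥ 1, starts repeating the rumor.
  Kai: 1 of 4 neighbours < 3, not yet.
Round 3 — no new spreads; cascade stops.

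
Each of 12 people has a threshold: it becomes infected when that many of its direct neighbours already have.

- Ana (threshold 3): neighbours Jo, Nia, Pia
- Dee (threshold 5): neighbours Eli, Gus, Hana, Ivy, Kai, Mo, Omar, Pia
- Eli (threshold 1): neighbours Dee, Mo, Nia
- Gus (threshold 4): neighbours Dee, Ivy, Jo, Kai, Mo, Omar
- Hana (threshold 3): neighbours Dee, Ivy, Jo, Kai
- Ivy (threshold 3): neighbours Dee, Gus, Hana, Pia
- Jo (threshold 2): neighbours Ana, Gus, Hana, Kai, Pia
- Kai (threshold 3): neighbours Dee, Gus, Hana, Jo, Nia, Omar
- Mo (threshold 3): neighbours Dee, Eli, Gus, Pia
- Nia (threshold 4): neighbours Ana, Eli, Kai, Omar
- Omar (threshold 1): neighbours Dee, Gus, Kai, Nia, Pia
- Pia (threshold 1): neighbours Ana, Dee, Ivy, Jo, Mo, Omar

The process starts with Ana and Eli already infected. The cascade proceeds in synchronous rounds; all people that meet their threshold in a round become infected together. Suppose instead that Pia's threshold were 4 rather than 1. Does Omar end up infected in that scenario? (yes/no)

With Pia's threshold at 4:
Round 1 — Ana, Eli become infected (initial).
Round 2 — no new infections; cascade stops.

no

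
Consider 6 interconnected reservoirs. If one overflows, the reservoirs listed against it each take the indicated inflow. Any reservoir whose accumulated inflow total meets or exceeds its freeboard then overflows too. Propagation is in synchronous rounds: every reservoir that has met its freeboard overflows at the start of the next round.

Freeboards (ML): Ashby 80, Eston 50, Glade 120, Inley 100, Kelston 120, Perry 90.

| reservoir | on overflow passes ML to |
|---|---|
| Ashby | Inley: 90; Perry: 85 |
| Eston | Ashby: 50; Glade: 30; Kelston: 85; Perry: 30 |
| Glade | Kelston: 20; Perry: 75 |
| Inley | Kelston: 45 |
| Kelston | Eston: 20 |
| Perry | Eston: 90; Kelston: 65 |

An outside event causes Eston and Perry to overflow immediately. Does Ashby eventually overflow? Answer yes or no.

Round 1 — Eston, Perry overflow (initial).
  Ashby: +50 → 50 < 80
  Glade: +30 → 30 < 120
  Kelston: +85+65 → 150 ≥ 120
Round 2 — Kelston overflows.
No further overflows.

no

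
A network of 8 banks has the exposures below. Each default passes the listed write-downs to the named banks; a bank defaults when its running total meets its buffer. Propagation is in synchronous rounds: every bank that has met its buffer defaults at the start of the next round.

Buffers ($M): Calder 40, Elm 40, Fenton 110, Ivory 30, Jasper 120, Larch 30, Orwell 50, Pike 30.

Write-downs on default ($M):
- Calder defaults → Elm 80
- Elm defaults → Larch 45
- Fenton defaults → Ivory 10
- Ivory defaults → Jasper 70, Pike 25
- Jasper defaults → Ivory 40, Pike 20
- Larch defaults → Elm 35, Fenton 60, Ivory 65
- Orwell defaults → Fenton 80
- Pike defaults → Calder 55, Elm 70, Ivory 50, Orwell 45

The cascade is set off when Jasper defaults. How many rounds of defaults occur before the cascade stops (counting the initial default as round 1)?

5

Round 1 — Jasper defaults (initial).
  Ivory: +40 → 40 ≥ 30
  Pike: +20 → 20 < 30
Round 2 — Ivory defaults.
  Pike: +25 → 45 ≥ 30
Round 3 — Pike defaults.
  Calder: +55 → 55 ≥ 40
  Elm: +70 → 70 ≥ 40
  Orwell: +45 → 45 < 50
Round 4 — Calder, Elm default.
  Larch: +45 → 45 ≥ 30
Round 5 — Larch defaults.
  Fenton: +60 → 60 < 110
No further defaults.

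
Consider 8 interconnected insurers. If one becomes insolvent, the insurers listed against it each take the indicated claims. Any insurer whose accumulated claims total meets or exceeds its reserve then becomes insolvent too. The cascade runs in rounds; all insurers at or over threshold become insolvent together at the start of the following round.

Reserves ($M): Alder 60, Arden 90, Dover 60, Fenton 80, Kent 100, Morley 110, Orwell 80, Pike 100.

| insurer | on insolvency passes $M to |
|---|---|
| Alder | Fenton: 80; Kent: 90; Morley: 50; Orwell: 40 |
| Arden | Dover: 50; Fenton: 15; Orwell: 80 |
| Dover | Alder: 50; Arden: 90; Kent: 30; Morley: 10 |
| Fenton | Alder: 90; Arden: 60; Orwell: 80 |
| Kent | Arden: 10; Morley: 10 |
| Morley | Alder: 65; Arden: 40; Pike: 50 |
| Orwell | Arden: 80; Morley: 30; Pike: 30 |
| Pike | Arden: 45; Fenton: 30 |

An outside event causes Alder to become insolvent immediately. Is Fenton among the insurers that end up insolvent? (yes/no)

Round 1 — Alder becomes insolvent (initial).
  Fenton: +80 → 80 ≥ 80
  Kent: +90 → 90 < 100
  Morley: +50 → 50 < 110
  Orwell: +40 → 40 < 80
Round 2 — Fenton becomes insolvent.
  Arden: +60 → 60 < 90
  Orwell: +80 → 120 ≥ 80
Round 3 — Orwell becomes insolvent.
  Arden: +80 → 140 ≥ 90
  Morley: +30 → 80 < 110
  Pike: +30 → 30 < 100
Round 4 — Arden becomes insolvent.
  Dover: +50 → 50 < 60
No further insolvencies.

yes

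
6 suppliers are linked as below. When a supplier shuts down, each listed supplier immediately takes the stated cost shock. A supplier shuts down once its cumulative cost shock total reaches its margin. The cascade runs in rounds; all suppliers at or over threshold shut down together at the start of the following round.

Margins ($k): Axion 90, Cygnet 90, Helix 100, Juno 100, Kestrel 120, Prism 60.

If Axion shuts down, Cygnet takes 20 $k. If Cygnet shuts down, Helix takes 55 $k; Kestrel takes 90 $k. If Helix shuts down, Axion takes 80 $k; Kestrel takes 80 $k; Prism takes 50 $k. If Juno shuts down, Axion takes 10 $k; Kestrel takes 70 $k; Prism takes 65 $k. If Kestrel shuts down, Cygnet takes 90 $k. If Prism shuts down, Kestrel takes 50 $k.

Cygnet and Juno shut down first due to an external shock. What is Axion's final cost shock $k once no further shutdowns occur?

10

Round 1 — Cygnet, Juno shut down (initial).
  Axion: +10 → 10 < 90
  Helix: +55 → 55 < 100
  Kestrel: +90+70 → 160 ≥ 120
  Prism: +65 → 65 ≥ 60
Round 2 — Kestrel, Prism shut down.
No further shutdowns.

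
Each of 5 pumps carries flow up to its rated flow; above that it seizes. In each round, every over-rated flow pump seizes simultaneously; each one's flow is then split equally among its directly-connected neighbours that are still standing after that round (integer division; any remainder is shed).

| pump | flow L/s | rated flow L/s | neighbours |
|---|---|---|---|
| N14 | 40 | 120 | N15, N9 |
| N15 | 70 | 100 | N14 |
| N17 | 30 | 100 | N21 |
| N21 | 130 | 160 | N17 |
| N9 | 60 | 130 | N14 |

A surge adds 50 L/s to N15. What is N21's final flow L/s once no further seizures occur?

Round 1 — N15 at 120 > 100. N15 seizes.
  N15 sheds 120 L/s to N14: 120 each.
    N14: 40+120 = 160 > 120
Round 2 — N14 seizes.
  N14 sheds 160 L/s to N9: 160 each.
    N9: 60+160 = 220 > 130
Round 3 — N9 seizes.
  N9 sheds 220 L/s: no online neighbours, lost.
No further seizures.

130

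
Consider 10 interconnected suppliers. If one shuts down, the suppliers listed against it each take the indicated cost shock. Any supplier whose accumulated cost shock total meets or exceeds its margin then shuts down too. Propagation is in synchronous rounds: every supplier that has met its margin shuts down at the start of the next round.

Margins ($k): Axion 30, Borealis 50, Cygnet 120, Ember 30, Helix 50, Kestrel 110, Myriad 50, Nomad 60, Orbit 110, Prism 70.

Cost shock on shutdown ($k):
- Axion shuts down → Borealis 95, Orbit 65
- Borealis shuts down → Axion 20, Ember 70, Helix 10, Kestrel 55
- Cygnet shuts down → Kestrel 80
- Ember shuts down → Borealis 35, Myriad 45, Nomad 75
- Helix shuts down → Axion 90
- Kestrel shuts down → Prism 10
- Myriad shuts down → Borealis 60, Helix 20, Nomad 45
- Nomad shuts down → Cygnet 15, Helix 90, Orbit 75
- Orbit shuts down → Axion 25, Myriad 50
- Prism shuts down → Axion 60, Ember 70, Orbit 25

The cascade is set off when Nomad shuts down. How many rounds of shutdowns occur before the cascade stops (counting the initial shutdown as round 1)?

5

Round 1 — Nomad shuts down (initial).
  Cygnet: +15 → 15 < 120
  Helix: +90 → 90 ≥ 50
  Orbit: +75 → 75 < 110
Round 2 — Helix shuts down.
  Axion: +90 → 90 ≥ 30
Round 3 — Axion shuts down.
  Borealis: +95 → 95 ≥ 50
  Orbit: +65 → 140 ≥ 110
Round 4 — Borealis, Orbit shut down.
  Ember: +70 → 70 ≥ 30
  Kestrel: +55 → 55 < 110
  Myriad: +50 → 50 ≥ 50
Round 5 — Ember, Myriad shut down.
No further shutdowns.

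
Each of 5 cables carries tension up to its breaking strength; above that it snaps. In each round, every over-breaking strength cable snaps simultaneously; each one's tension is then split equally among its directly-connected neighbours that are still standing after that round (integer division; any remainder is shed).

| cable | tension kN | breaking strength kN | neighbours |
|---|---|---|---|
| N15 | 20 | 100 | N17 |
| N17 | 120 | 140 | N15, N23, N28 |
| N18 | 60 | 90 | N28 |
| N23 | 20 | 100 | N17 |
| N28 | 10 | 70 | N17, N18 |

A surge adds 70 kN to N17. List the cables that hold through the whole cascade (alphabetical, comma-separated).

N15, N23

Round 1 — N17 at 190 > 140. N17 snaps.
  N17 sheds 190 kN to N15, N23, N28: 63 each (1 lost).
    N15: 20+63 = 83 ≤ 100
    N23: 20+63 = 83 ≤ 100
    N28: 10+63 = 73 > 70
Round 2 — N28 snaps.
  N28 sheds 73 kN to N18: 73 each.
    N18: 60+73 = 133 > 90
Round 3 — N18 snaps.
  N18 sheds 133 kN: no online neighbours, lost.
No further breaks.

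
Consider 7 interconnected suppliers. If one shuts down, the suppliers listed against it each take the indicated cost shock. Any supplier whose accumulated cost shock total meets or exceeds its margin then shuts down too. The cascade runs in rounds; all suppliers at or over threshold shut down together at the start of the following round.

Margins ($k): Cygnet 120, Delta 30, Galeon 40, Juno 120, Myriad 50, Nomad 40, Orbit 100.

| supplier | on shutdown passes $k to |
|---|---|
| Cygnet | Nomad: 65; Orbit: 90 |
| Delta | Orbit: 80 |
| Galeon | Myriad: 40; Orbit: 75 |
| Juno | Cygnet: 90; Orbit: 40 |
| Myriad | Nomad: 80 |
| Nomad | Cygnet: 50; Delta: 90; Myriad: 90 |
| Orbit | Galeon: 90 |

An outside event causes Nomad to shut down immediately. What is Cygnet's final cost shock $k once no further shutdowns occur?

50

Round 1 — Nomad shuts down (initial).
  Cygnet: +50 → 50 < 120
  Delta: +90 → 90 ≥ 30
  Myriad: +90 → 90 ≥ 50
Round 2 — Delta, Myriad shut down.
  Orbit: +80 → 80 < 100
No further shutdowns.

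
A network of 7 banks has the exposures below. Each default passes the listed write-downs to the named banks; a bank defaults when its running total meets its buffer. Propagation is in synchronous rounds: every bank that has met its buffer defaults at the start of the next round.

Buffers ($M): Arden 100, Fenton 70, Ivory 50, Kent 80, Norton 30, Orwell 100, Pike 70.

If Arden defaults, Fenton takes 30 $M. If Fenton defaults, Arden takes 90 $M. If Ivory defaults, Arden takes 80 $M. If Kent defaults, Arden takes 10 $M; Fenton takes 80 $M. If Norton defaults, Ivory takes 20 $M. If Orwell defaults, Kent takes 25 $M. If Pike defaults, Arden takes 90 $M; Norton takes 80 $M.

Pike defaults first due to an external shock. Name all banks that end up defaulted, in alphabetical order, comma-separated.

Round 1 — Pike defaults (initial).
  Arden: +90 → 90 < 100
  Norton: +80 → 80 ≥ 30
Round 2 — Norton defaults.
  Ivory: +20 → 20 < 50
No further defaults.

Norton, Pike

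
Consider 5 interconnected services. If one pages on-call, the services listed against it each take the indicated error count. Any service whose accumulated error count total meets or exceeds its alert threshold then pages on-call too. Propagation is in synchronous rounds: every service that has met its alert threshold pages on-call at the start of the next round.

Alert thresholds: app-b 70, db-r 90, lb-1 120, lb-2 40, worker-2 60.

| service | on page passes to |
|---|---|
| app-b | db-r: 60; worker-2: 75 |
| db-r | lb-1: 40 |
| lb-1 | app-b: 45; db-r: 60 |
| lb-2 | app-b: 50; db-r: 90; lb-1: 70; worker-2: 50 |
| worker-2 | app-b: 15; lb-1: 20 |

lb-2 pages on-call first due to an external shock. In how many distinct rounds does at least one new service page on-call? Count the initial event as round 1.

2

Round 1 — lb-2 pages on-call (initial).
  app-b: +50 → 50 < 70
  db-r: +90 → 90 ≥ 90
  lb-1: +70 → 70 < 120
  worker-2: +50 → 50 < 60
Round 2 — db-r pages on-call.
  lb-1: +40 → 110 < 120
No further pages.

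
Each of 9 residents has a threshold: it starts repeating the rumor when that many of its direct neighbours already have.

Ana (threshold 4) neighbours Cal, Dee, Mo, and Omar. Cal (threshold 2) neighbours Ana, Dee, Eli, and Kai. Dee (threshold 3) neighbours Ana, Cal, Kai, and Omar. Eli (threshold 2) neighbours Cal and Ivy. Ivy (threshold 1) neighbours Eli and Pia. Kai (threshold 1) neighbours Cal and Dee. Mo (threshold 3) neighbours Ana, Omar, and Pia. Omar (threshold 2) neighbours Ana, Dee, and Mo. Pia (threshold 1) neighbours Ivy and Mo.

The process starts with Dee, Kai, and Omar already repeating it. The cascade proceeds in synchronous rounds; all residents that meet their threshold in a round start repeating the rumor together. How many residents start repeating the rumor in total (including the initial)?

Round 1 — Dee, Kai, Omar start repeating the rumor (initial).
Round 2 — checking thresholds:
  Ana: 2 of 4 neighbours < 4, below threshold.
  Cal: 2 of 4 neighbours ≥ 2, starts repeating the rumor.
  Mo: 1 of 3 neighbours < 3, below threshold.
Round 3 — no new spreads; cascade stops.

4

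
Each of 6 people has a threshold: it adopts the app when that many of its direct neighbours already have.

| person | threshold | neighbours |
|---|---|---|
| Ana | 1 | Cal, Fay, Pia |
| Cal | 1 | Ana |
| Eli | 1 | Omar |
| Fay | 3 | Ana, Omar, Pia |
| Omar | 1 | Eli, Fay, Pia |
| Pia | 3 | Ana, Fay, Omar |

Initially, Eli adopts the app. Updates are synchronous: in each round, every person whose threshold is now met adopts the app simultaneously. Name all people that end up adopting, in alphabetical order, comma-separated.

Eli, Omar

Round 1 — Eli adopts the app (initial).
Round 2 — checking thresholds:
  Omar: 1 of 3 neighbours ≥ 1, adopts the app.
Round 3 — no new adoptions; cascade stops.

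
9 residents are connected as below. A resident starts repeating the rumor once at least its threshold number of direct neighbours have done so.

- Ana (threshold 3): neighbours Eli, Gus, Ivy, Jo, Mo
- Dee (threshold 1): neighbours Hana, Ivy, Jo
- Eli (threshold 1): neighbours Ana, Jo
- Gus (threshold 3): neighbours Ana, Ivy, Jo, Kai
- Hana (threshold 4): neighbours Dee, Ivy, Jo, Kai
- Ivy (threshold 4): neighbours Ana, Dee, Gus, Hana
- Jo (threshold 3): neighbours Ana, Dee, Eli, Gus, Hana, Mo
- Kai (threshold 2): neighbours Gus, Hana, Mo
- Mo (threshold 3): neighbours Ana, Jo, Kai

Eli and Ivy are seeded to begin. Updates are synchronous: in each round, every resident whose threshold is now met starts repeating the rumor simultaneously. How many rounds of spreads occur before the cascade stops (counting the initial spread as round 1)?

2

Round 1 — Eli, Ivy start repeating the rumor (initial).
Round 2 — checking thresholds:
  Ana: 2 of 5 neighbours < 3, not yet.
  Dee: 1 of 3 neighbours ≥ 1, starts repeating the rumor.
  Gus: 1 of 4 neighbours < 3, not yet.
  Hana: 1 of 4 neighbours < 4, not yet.
  Jo: 1 of 6 neighbours < 3, not yet.
Round 3 — no new spreads; cascade stops.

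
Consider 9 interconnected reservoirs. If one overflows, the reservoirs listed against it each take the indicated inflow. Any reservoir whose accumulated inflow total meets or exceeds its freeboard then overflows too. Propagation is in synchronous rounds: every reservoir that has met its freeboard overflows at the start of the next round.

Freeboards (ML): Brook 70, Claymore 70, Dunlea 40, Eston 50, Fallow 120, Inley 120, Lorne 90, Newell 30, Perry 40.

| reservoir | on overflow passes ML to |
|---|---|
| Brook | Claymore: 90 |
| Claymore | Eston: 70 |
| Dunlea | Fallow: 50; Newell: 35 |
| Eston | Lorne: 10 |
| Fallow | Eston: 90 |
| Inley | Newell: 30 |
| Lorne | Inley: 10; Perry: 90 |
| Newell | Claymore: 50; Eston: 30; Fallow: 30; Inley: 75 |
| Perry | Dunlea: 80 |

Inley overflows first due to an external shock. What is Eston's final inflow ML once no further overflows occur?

30

Round 1 — Inley overflows (initial).
  Newell: +30 → 30 ≥ 30
Round 2 — Newell overflows.
  Claymore: +50 → 50 < 70
  Eston: +30 → 30 < 50
  Fallow: +30 → 30 < 120
No further overflows.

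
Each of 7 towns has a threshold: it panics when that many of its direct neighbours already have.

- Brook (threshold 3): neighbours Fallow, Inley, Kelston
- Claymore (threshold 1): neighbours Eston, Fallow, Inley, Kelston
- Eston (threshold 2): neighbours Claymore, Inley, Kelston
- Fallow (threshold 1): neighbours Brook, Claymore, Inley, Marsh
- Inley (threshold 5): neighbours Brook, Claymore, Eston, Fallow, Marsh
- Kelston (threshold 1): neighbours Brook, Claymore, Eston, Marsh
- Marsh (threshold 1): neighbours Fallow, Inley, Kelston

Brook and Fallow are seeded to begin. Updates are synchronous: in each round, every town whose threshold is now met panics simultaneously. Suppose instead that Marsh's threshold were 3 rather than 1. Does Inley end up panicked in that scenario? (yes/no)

no

With Marsh's threshold at 3:
Round 1 — Brook, Fallow panic (initial).
Round 2 — checking thresholds:
  Claymore: 1 of 4 neighbours ≥ 1, panics.
  Inley: 2 of 5 neighbours < 5, holds.
  Kelston: 1 of 4 neighbours ≥ 1, panics.
  Marsh: 1 of 3 neighbours < 3, holds.
Round 3 — checking thresholds:
  Eston: 2 of 3 neighbours ≥ 2, panics.
  Inley: 3 of 5 neighbours < 5, holds.
  Marsh: 2 of 3 neighbours < 3, holds.
Round 4 — no new panics; cascade stops.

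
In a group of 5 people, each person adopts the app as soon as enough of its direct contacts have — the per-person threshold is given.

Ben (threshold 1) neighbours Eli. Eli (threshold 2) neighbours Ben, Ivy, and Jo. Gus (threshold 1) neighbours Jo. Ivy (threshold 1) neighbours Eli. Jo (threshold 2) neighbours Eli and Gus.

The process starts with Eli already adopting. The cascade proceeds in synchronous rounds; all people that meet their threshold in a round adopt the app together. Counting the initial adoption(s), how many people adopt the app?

Round 1 — Eli adopts the app (initial).
Round 2 — checking thresholds:
  Ben: 1 of 1 neighbours ≥ 1, adopts the app.
  Ivy: 1 of 1 neighbours ≥ 1, adopts the app.
  Jo: 1 of 2 neighbours < 2, holds.
Round 3 — no new adoptions; cascade stops.

3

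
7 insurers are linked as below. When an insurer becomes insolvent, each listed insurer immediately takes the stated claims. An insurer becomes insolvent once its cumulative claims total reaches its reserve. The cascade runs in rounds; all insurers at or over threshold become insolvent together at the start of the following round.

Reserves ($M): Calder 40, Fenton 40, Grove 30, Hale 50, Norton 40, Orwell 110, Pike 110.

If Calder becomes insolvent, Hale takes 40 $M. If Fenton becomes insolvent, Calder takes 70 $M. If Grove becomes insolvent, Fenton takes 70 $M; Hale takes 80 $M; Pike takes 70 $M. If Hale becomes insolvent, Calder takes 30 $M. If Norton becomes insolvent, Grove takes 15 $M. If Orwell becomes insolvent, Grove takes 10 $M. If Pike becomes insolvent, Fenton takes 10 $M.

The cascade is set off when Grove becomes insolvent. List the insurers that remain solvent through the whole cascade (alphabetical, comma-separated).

Round 1 — Grove becomes insolvent (initial).
  Fenton: +70 → 70 ≥ 40
  Hale: +80 → 80 ≥ 50
  Pike: +70 → 70 < 110
Round 2 — Fenton, Hale become insolvent.
  Calder: +70+30 → 100 ≥ 40
Round 3 — Calder becomes insolvent.
No further insolvencies.

Norton, Orwell, Pike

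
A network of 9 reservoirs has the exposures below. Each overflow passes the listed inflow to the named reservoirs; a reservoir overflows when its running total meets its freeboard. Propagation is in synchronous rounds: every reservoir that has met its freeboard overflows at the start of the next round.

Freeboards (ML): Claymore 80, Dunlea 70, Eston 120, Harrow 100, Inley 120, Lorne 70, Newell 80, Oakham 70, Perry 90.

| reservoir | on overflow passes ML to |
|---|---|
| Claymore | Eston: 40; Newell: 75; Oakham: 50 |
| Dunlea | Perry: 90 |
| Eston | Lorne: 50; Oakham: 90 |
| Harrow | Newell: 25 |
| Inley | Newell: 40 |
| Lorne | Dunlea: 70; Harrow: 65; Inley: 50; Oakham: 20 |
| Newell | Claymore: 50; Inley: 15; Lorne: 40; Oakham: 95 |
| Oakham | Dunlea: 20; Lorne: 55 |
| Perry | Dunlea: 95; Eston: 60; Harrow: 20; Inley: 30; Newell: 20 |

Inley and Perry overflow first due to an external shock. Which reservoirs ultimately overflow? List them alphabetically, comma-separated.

Round 1 — Inley, Perry overflow (initial).
  Dunlea: +95 → 95 ≥ 70
  Eston: +60 → 60 < 120
  Harrow: +20 → 20 < 100
  Newell: +40+20 → 60 < 80
Round 2 — Dunlea overflows.
No further overflows.

Dunlea, Inley, Perry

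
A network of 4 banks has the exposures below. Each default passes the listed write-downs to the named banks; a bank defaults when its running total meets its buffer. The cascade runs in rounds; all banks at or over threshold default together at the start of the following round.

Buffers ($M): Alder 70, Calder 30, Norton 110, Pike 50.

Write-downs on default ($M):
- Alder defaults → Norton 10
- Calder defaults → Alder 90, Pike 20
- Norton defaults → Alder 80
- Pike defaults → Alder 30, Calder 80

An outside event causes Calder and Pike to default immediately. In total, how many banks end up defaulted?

Round 1 — Calder, Pike default (initial).
  Alder: +90+30 → 120 ≥ 70
Round 2 — Alder defaults.
  Norton: +10 → 10 < 110
No further defaults.

3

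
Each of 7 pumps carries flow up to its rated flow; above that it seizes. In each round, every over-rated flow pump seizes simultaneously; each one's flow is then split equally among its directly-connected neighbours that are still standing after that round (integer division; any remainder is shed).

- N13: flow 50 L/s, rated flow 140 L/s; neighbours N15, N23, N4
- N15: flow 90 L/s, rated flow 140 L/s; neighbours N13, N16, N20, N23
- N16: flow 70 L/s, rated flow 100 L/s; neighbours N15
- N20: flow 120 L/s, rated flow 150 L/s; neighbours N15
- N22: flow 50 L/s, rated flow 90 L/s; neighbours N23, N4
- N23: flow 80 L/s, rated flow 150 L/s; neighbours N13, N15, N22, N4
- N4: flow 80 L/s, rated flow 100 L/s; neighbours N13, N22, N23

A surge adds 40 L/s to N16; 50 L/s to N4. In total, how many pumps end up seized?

7

Round 1 — N16 at 110 > 100; N4 at 130 > 100. N16, N4 seize.
  N16 sheds 110 L/s to N15: 110 each.
    N15: 90+110 = 200 > 140
  N4 sheds 130 L/s to N13, N22, N23: 43 each (1 lost).
    N13: 50+43 = 93 ≤ 140
    N22: 50+43 = 93 > 90
    N23: 80+43 = 123 ≤ 150
Round 2 — N15, N22 seize.
  N15 sheds 200 L/s to N13, N20, N23: 66 each (2 lost).
    N13: 93+66 = 159 > 140
    N20: 120+66 = 186 > 150
    N23: 123+66 = 189 > 150
  N22 sheds 93 L/s to N23: 93 each.
    N23: 189+93 = 282 > 150
Round 3 — N13, N20, N23 seize.
  N13 sheds 159 L/s: no online neighbours, lost.
  N20 sheds 186 L/s: no online neighbours, lost.
  N23 sheds 282 L/s: no online neighbours, lost.
No further seizures.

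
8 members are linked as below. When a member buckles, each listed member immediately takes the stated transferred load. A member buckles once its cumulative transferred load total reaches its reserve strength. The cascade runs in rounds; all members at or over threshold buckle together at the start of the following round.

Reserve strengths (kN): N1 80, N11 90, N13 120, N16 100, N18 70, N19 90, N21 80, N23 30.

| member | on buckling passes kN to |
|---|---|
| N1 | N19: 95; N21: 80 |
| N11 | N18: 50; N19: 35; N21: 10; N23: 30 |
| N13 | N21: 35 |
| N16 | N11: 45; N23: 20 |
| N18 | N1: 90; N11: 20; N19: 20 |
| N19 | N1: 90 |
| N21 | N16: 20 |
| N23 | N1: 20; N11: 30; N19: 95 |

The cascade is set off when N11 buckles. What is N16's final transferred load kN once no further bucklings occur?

20

Round 1 — N11 buckles (initial).
  N18: +50 → 50 < 70
  N19: +35 → 35 < 90
  N21: +10 → 10 < 80
  N23: +30 → 30 ≥ 30
Round 2 — N23 buckles.
  N1: +20 → 20 < 80
  N19: +95 → 130 ≥ 90
Round 3 — N19 buckles.
  N1: +90 → 110 ≥ 80
Round 4 — N1 buckles.
  N21: +80 → 90 ≥ 80
Round 5 — N21 buckles.
  N16: +20 → 20 < 100
No further bucklings.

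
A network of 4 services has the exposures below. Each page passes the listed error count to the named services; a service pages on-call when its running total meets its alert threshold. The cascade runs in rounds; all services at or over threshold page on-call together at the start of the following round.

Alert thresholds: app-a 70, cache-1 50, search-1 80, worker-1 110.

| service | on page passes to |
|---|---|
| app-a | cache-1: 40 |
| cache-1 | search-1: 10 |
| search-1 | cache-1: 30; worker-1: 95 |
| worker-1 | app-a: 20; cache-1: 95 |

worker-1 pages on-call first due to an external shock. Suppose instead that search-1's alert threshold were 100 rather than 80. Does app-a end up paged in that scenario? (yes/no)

With search-1's alert threshold at 100:
Round 1 — worker-1 pages on-call (initial).
  app-a: +20 → 20 < 70
  cache-1: +95 → 95 ≥ 50
Round 2 — cache-1 pages on-call.
  search-1: +10 → 10 < 100
No further pages.

no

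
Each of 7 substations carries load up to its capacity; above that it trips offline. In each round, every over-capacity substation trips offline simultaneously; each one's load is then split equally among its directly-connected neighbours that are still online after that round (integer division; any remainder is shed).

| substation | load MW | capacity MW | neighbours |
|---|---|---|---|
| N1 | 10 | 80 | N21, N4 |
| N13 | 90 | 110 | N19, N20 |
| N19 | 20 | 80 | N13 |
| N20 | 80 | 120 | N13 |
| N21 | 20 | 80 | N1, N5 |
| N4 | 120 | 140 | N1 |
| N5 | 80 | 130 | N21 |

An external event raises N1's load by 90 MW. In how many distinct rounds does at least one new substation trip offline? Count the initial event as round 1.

Round 1 — N1 at 100 > 80. N1 trips offline.
  N1 sheds 100 MW to N21, N4: 50 each.
    N21: 20+50 = 70 ≤ 80
    N4: 120+50 = 170 > 140
Round 2 — N4 trips offline.
  N4 sheds 170 MW: no online neighbours, lost.
No further trips.

2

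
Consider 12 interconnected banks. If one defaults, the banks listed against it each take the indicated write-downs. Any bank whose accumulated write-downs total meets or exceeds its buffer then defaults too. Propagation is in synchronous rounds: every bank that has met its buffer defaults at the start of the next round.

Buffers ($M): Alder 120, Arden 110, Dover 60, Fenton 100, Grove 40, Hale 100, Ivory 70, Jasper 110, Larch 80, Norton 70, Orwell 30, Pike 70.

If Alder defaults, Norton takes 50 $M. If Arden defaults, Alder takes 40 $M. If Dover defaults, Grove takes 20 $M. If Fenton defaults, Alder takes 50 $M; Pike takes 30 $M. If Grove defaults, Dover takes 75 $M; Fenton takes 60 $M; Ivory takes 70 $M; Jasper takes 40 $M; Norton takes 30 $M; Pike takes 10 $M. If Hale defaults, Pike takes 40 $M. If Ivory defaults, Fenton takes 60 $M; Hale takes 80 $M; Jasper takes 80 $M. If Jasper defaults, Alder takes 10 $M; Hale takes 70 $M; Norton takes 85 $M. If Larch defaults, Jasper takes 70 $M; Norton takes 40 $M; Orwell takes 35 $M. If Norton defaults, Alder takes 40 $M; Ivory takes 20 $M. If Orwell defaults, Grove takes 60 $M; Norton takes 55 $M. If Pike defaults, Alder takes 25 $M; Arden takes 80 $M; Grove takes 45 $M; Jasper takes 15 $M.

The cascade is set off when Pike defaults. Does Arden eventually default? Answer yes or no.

Round 1 — Pike defaults (initial).
  Alder: +25 → 25 < 120
  Arden: +80 → 80 < 110
  Grove: +45 → 45 ≥ 40
  Jasper: +15 → 15 < 110
Round 2 — Grove defaults.
  Dover: +75 → 75 ≥ 60
  Fenton: +60 → 60 < 100
  Ivory: +70 → 70 ≥ 70
  Jasper: +40 → 55 < 110
  Norton: +30 → 30 < 70
Round 3 — Dover, Ivory default.
  Fenton: +60 → 120 ≥ 100
  Hale: +80 → 80 < 100
  Jasper: +80 → 135 ≥ 110
Round 4 — Fenton, Jasper default.
  Alder: +50+10 → 85 < 120
  Hale: +70 → 150 ≥ 100
  Norton: +85 → 115 ≥ 70
Round 5 — Hale, Norton default.
  Alder: +40 → 125 ≥ 120
Round 6 — Alder defaults.
No further defaults.

no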